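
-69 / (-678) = 23 / 226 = 0.10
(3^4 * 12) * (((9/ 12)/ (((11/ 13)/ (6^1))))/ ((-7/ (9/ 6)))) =-85293/ 77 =-1107.70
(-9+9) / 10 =0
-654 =-654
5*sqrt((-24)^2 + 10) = 5*sqrt(586) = 121.04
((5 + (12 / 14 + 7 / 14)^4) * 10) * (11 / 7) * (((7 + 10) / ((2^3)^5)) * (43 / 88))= 1178375655 / 35246833664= 0.03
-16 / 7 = -2.29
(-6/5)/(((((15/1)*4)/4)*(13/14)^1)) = -28/325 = -0.09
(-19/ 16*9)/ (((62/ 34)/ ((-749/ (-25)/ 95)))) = -114597/ 62000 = -1.85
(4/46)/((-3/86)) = -172/69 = -2.49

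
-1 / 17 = -0.06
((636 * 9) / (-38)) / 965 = -2862 / 18335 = -0.16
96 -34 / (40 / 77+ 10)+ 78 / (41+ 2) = 1647143 / 17415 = 94.58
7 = 7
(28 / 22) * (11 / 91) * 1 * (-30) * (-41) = 2460 / 13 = 189.23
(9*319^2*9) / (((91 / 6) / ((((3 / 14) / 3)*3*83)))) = 6157252827 / 637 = 9666017.00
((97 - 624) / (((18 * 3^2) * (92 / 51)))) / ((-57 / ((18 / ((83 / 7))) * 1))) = 62713 / 1305756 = 0.05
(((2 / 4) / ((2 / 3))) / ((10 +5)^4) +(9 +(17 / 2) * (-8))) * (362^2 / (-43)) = 130470649739 / 725625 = 179804.51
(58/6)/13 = 29/39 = 0.74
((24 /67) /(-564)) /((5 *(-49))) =0.00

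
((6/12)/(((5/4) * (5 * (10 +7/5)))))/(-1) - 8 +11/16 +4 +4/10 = -2.92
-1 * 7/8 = -7/8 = -0.88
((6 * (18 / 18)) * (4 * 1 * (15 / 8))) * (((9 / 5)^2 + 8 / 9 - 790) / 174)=-176821 / 870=-203.24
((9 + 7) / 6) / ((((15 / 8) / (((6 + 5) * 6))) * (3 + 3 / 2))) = 2816 / 135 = 20.86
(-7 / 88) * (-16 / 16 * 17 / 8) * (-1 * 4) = -119 / 176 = -0.68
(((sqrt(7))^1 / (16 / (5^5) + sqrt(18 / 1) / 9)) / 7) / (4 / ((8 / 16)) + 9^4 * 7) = -45000 * sqrt(7) / 627943494157 + 5859375 * sqrt(14) / 1255886988314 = 0.00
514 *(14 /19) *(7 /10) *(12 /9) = 100744 /285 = 353.49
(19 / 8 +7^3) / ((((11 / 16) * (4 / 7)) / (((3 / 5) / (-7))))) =-8289 / 110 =-75.35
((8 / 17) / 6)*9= 12 / 17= 0.71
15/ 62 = 0.24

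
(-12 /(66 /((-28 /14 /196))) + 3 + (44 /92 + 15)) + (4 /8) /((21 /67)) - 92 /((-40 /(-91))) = -189.22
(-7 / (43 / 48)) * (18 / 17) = -6048 / 731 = -8.27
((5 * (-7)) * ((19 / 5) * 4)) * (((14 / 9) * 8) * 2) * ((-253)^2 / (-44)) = 19262183.11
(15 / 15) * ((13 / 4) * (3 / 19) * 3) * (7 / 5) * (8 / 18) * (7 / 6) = 637 / 570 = 1.12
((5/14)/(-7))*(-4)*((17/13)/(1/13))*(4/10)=68/49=1.39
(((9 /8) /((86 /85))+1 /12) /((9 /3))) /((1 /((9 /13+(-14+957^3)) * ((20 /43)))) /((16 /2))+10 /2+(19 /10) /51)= 4778562052006040 /60416137445079837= 0.08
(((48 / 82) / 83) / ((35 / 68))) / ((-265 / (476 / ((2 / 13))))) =-721344 / 4508975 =-0.16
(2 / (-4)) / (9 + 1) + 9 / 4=11 / 5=2.20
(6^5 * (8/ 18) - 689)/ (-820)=-2767/ 820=-3.37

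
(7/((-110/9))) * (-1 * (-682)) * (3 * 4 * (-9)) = 42184.80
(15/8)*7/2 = 105/16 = 6.56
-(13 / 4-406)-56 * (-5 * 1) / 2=2171 / 4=542.75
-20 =-20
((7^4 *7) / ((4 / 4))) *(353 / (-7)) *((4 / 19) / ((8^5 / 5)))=-4237765 / 155648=-27.23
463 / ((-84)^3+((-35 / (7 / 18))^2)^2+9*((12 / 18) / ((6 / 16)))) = 463 / 65017312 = 0.00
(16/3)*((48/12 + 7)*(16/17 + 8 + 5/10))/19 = 9416/323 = 29.15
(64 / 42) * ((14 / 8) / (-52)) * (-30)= 20 / 13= 1.54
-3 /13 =-0.23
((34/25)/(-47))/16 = -17/9400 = -0.00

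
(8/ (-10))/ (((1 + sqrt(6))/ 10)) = 8/ 5-8 * sqrt(6)/ 5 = -2.32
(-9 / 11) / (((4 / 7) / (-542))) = 17073 / 22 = 776.05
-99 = -99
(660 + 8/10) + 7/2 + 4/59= 391977/590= 664.37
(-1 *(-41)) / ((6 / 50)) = 1025 / 3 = 341.67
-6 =-6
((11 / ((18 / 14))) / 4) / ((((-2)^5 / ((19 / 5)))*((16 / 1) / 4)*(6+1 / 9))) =-133 / 12800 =-0.01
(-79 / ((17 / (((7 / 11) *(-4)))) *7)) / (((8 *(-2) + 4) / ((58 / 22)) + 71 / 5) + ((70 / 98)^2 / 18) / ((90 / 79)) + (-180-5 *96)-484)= -727438320 / 488302456147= -0.00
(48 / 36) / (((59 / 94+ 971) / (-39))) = -4888 / 91333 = -0.05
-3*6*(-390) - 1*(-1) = 7021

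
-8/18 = -0.44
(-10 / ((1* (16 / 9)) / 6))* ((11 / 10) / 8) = -297 / 64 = -4.64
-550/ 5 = -110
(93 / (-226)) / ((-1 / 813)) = 334.55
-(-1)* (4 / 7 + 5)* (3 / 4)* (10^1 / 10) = 117 / 28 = 4.18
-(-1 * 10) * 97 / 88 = 485 / 44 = 11.02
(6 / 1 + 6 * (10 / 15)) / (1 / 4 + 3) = 40 / 13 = 3.08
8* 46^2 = 16928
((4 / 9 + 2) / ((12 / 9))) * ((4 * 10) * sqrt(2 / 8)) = 110 / 3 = 36.67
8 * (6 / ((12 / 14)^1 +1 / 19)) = 6384 / 121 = 52.76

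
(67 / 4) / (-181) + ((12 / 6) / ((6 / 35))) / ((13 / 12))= 100489 / 9412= 10.68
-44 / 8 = -11 / 2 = -5.50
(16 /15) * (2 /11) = 32 /165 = 0.19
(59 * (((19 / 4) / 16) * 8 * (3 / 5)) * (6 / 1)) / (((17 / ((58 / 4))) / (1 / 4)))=292581 / 2720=107.57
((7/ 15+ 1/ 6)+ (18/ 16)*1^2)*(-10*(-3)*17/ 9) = 3587/ 36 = 99.64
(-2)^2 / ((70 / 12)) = 0.69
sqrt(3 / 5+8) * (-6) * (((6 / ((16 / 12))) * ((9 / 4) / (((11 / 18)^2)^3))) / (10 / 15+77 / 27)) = -55788550416 * sqrt(215) / 841491475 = -972.11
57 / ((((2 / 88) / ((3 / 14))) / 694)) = 2610828 / 7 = 372975.43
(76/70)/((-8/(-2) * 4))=19/280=0.07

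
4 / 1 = 4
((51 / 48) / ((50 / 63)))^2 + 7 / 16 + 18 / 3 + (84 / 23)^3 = 443414647847 / 7786880000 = 56.94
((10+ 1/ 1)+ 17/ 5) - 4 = 52/ 5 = 10.40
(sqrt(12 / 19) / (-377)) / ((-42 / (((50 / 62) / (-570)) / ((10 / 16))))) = -4 * sqrt(57) / 265797441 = -0.00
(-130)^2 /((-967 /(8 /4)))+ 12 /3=-29932 /967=-30.95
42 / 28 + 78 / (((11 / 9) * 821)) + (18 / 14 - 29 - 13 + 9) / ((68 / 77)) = -5271201 / 153527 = -34.33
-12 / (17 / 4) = -2.82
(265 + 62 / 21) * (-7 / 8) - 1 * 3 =-5699 / 24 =-237.46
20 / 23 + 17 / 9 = 571 / 207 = 2.76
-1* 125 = -125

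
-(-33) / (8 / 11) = 45.38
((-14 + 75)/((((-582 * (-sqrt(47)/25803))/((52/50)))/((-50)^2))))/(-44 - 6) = -290238 * sqrt(47)/97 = -20513.11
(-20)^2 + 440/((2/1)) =620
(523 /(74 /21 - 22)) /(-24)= 3661 /3104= 1.18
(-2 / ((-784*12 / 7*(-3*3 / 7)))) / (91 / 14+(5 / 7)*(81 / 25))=-35 / 266544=-0.00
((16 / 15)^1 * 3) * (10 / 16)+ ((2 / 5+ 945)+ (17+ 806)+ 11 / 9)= 79723 / 45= 1771.62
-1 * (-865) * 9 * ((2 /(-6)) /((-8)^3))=2595 /512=5.07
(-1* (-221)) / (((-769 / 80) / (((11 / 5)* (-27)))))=1050192 / 769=1365.66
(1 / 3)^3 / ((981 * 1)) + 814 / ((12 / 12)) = 21560419 / 26487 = 814.00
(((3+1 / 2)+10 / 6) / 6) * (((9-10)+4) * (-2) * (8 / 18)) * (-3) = 62 / 9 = 6.89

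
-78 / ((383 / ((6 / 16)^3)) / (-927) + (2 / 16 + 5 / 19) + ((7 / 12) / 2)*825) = -148371912 / 443552897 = -0.33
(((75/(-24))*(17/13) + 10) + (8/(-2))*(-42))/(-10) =-18087/1040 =-17.39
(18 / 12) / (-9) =-1 / 6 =-0.17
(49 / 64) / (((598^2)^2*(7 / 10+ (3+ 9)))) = 245 / 519706842996224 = 0.00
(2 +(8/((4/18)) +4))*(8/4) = 84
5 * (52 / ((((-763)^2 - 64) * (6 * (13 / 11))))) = 22 / 349263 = 0.00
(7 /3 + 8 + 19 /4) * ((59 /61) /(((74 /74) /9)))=32037 /244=131.30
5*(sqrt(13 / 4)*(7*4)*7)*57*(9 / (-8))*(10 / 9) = -69825*sqrt(13) / 2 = -125878.81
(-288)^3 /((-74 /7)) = 83607552 /37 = 2259663.57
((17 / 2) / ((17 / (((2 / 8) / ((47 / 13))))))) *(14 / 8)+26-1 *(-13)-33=9115 / 1504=6.06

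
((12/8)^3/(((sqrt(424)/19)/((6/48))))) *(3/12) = 513 *sqrt(106)/54272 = 0.10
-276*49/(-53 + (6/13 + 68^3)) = -58604/1362311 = -0.04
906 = 906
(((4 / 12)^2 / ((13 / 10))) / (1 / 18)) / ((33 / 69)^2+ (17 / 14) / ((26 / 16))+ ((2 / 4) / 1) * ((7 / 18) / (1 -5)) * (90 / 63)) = 5332320 / 3142081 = 1.70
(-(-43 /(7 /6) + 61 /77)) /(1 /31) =86087 /77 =1118.01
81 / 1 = 81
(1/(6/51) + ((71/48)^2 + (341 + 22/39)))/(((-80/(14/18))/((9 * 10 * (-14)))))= 4315.09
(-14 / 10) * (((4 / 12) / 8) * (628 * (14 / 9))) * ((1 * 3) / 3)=-7693 / 135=-56.99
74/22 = 37/11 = 3.36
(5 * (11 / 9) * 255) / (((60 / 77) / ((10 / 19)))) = 359975 / 342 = 1052.56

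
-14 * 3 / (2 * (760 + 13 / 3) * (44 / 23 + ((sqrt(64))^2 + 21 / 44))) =-63756 / 154059791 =-0.00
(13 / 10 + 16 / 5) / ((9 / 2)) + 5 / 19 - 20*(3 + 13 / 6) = -5818 / 57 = -102.07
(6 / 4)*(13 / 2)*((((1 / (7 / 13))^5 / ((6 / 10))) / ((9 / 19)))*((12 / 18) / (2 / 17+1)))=410278765 / 907578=452.06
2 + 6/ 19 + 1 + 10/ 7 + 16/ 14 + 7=1714/ 133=12.89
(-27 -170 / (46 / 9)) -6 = -66.26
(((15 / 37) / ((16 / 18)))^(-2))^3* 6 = 1345179567521792 / 2017815046875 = 666.65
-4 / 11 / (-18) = 2 / 99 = 0.02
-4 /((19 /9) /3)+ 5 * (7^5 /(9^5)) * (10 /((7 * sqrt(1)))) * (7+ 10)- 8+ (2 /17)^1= 400441832 /19072827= 21.00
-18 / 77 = -0.23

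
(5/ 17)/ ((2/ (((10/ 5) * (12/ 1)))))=3.53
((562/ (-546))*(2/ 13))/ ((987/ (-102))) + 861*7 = 7037270875/ 1167621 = 6027.02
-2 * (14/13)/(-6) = 14/39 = 0.36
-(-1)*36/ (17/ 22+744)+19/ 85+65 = 18181152/ 278545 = 65.27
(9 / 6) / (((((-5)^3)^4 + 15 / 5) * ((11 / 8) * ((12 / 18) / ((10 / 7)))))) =45 / 4699707089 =0.00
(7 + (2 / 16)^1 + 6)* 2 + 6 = 129 / 4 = 32.25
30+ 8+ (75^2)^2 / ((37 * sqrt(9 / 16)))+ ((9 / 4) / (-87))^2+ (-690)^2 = 804730778669 / 497872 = 1616340.70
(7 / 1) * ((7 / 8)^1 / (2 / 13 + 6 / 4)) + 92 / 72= 7711 / 1548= 4.98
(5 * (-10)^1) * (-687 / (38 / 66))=1133550 / 19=59660.53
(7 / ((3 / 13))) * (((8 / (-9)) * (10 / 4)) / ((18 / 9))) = -910 / 27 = -33.70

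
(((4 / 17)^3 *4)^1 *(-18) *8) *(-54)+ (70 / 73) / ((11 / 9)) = 1601591958 / 3945139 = 405.97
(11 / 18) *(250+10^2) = 1925 / 9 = 213.89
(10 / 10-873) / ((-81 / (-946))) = -824912 / 81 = -10184.10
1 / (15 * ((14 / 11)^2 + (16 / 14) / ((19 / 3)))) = 16093 / 434580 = 0.04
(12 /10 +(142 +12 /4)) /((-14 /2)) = -731 /35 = -20.89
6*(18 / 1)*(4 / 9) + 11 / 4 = 203 / 4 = 50.75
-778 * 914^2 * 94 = -61094180272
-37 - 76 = -113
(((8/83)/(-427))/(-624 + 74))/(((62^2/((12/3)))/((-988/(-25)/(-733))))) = -3952/171635070289375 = -0.00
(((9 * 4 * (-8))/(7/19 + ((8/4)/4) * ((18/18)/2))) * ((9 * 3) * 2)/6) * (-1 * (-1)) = -196992/47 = -4191.32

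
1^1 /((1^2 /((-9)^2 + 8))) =89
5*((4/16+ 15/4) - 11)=-35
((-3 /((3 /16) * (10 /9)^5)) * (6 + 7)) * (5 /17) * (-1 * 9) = 6908733 /21250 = 325.12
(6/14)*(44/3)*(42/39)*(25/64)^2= 6875/6656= 1.03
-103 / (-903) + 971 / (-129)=-6694 / 903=-7.41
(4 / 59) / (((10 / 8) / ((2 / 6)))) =16 / 885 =0.02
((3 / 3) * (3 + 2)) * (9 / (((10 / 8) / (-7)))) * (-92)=23184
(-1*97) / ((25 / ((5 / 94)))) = -97 / 470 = -0.21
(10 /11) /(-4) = -5 /22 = -0.23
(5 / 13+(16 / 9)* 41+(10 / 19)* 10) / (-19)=-174587 / 42237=-4.13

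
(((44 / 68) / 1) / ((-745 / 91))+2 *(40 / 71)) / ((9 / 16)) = 1.86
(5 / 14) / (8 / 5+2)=25 / 252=0.10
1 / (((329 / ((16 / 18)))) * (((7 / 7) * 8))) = 1 / 2961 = 0.00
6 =6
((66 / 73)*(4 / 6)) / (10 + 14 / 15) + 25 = 74990 / 2993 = 25.06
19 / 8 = 2.38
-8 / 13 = -0.62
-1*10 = -10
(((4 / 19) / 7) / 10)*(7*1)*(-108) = -2.27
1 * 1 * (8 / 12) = 2 / 3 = 0.67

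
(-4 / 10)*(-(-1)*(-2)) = 4 / 5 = 0.80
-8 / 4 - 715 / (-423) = -131 / 423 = -0.31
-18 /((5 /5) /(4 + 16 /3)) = -168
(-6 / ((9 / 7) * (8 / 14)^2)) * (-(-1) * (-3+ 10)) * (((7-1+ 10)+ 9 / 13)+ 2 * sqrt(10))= -521017 / 312-2401 * sqrt(10) / 12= -2302.65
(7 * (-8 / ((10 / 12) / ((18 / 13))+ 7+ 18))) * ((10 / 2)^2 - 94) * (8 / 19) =476928 / 7505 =63.55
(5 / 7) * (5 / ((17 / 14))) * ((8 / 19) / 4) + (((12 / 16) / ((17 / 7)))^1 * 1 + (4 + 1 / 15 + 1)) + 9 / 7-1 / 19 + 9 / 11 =679097 / 87780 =7.74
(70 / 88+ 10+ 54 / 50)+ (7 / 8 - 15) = -4949 / 2200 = -2.25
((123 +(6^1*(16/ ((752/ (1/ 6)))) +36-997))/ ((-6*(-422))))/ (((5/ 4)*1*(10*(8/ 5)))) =-7877/ 476016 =-0.02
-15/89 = -0.17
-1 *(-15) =15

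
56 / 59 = 0.95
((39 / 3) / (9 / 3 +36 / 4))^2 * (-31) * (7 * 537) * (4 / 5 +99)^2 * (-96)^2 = -313835298713664 / 25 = -12553411948546.56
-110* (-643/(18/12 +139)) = 141460/281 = 503.42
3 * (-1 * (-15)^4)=-151875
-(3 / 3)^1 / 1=-1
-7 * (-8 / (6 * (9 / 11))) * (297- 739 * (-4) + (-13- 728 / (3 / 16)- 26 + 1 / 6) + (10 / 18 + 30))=-1768382 / 243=-7277.29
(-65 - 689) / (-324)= 377 / 162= 2.33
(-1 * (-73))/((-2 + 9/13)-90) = -949/1187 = -0.80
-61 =-61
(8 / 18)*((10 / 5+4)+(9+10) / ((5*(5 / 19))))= 2044 / 225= 9.08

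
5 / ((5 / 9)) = 9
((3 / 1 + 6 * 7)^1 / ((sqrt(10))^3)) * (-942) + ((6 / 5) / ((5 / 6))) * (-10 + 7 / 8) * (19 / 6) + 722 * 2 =140239 / 100 - 4239 * sqrt(10) / 10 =61.90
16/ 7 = 2.29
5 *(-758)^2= 2872820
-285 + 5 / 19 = -5410 / 19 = -284.74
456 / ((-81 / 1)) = -152 / 27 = -5.63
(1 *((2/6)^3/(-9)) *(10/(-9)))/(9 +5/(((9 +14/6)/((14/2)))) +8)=340/1493721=0.00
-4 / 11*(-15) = 5.45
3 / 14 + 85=1193 / 14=85.21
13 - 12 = 1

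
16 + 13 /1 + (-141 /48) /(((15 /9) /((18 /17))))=18451 /680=27.13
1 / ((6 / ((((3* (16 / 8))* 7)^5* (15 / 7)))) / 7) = 326728080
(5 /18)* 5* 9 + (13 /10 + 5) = 18.80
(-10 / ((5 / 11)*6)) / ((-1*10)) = 11 / 30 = 0.37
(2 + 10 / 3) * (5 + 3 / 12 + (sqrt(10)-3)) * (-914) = -14624 * sqrt(10) / 3-10968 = -26383.05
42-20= 22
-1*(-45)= 45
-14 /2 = -7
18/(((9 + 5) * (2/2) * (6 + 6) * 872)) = 3/24416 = 0.00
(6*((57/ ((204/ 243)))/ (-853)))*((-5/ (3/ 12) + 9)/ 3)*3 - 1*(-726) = 21207813/ 29002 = 731.25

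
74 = 74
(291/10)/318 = 97/1060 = 0.09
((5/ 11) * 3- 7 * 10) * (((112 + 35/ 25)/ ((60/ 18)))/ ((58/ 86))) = -3462.25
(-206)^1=-206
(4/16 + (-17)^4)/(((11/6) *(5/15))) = 3006765/22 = 136671.14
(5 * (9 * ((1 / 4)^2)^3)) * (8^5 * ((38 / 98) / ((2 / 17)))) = 58140 / 49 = 1186.53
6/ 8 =0.75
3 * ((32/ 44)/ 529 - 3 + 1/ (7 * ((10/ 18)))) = -1675032/ 203665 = -8.22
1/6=0.17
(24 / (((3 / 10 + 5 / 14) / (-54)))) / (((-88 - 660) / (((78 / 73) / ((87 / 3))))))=884520 / 9105217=0.10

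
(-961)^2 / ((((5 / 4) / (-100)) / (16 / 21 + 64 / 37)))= -143034932480 / 777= -184086142.19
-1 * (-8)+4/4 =9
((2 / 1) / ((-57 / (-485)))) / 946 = 485 / 26961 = 0.02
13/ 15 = 0.87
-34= -34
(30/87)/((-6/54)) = -90/29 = -3.10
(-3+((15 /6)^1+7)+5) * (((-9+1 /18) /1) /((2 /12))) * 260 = -481390 /3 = -160463.33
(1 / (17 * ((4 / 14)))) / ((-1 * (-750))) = 7 / 25500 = 0.00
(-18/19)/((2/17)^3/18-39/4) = 3183624/32764493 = 0.10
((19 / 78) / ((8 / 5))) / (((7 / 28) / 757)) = 71915 / 156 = 460.99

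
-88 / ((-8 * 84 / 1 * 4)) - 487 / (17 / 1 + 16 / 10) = -26.15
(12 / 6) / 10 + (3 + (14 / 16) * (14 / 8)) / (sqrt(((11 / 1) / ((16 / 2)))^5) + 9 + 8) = 21929701 / 46544505 - 70180 * sqrt(22) / 9308901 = 0.44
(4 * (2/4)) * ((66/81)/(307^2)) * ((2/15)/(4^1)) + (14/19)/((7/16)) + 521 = 379074662113/725246055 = 522.68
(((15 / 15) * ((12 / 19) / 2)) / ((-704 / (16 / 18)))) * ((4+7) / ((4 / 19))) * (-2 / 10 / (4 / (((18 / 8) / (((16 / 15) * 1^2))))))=9 / 4096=0.00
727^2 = 528529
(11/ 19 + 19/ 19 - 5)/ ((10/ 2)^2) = -13/ 95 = -0.14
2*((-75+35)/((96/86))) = -215/3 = -71.67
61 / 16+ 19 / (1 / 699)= 212557 / 16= 13284.81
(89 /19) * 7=623 /19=32.79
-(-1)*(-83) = -83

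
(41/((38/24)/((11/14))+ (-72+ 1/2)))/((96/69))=-0.42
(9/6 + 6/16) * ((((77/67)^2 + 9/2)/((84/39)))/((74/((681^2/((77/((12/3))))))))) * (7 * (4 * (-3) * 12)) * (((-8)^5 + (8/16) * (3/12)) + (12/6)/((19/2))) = 211846608472586165325/3887904944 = 54488628586.33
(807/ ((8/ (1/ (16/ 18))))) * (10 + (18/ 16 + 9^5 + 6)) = 3431978127/ 512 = 6703082.28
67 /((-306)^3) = -67 /28652616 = -0.00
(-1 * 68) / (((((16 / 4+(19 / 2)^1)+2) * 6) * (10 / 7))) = -238 / 465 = -0.51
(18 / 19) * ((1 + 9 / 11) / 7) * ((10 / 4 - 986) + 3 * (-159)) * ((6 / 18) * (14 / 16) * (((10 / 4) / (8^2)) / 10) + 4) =-1077104145 / 749056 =-1437.95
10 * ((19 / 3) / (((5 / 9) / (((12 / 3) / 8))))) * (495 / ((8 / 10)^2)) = 705375 / 16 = 44085.94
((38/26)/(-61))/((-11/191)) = 3629/8723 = 0.42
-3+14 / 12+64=373 / 6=62.17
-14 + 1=-13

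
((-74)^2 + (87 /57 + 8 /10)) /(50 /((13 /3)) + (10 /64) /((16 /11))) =470.41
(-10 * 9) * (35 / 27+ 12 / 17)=-180.20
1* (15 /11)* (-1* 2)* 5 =-150 /11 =-13.64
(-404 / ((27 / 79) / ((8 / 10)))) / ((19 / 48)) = -2042624 / 855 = -2389.03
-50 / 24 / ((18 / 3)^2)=-25 / 432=-0.06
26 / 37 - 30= -1084 / 37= -29.30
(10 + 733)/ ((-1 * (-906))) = 743/ 906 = 0.82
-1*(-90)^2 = -8100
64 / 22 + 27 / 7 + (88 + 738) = 64123 / 77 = 832.77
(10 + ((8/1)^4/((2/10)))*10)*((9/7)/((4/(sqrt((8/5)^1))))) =83271.35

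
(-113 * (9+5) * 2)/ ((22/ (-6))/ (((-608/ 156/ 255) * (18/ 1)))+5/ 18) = -8656704/ 37225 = -232.55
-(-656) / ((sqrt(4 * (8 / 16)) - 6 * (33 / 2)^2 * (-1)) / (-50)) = -214315200 / 10673281+131200 * sqrt(2) / 10673281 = -20.06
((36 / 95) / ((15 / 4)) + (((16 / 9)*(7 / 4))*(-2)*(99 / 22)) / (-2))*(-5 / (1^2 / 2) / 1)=-13396 / 95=-141.01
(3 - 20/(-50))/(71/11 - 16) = -187/525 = -0.36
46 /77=0.60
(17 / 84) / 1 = 17 / 84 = 0.20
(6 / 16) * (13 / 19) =39 / 152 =0.26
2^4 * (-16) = -256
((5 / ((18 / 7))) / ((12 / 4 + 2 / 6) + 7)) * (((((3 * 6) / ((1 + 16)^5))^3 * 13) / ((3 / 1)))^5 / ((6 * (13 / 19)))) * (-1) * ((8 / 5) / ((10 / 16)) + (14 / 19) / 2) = -214475348122532003340288 / 29785219266317834341030484290211458273102544778854675326130202380266490438930965206100786639915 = -0.00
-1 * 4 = -4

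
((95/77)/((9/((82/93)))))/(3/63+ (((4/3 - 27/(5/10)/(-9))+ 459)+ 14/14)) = 1558/6024447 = 0.00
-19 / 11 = -1.73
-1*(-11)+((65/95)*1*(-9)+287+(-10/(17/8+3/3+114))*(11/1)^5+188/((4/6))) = -234581409/17803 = -13176.51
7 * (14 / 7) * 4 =56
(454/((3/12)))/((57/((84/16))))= 3178/19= 167.26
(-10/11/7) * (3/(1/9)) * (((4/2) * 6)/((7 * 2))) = -1620/539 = -3.01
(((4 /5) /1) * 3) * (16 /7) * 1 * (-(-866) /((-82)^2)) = 41568 /58835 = 0.71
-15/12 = -5/4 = -1.25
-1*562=-562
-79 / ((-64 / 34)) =1343 / 32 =41.97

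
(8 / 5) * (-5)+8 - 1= -1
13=13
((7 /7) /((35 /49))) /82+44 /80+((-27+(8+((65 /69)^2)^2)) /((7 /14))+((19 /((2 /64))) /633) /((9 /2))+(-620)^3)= -186938089430611640057 /784373055084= -238328035.64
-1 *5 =-5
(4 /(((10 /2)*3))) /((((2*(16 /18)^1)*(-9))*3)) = -1 /180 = -0.01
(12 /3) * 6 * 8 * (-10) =-1920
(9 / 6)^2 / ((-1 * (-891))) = 1 / 396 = 0.00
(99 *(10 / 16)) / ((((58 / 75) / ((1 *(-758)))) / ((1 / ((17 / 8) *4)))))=-14070375 / 1972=-7135.08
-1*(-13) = 13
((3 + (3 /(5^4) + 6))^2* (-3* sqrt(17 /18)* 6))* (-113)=10737616176* sqrt(34) /390625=160282.94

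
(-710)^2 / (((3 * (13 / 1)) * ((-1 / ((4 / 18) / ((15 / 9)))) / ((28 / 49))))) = -806560 / 819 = -984.81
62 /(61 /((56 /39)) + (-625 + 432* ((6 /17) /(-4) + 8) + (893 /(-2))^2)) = 59024 /192492129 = 0.00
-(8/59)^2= -0.02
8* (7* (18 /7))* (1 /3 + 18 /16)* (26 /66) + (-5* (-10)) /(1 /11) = 6960 /11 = 632.73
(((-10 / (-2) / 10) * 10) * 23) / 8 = 14.38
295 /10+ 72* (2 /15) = 391 /10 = 39.10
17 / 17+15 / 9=8 / 3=2.67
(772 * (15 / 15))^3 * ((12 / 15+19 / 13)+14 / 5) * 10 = 302745568384 / 13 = 23288120644.92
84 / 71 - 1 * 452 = -32008 / 71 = -450.82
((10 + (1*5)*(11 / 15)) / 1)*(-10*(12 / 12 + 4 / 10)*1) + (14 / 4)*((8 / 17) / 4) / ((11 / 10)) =-107128 / 561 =-190.96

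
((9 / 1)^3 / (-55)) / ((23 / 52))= -37908 / 1265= -29.97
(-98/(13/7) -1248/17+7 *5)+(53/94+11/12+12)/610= -6931069777/76032840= -91.16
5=5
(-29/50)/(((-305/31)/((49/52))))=44051/793000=0.06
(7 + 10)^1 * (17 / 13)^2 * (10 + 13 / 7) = 407779 / 1183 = 344.70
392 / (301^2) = 8 / 1849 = 0.00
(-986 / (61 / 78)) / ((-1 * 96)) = 6409 / 488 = 13.13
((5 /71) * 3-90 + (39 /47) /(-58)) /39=-5793673 /2516098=-2.30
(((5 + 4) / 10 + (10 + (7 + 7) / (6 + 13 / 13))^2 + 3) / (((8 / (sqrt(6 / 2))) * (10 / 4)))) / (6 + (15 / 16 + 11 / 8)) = 2958 * sqrt(3) / 3325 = 1.54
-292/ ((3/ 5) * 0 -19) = 292/ 19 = 15.37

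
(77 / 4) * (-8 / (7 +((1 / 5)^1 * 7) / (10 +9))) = -1045 / 48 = -21.77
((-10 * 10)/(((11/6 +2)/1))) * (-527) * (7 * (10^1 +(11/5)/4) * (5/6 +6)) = 159567695/23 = 6937725.87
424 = 424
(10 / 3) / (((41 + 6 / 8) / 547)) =21880 / 501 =43.67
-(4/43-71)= 70.91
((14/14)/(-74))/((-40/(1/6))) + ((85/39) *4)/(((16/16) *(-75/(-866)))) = 69723431/692640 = 100.66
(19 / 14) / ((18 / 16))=76 / 63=1.21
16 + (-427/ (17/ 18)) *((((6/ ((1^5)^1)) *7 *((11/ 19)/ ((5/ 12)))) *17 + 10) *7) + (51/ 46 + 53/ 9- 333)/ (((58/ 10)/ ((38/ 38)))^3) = -51715248654371351/ 16306729290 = -3171405.36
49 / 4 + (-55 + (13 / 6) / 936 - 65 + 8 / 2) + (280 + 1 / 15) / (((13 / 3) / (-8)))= -620.79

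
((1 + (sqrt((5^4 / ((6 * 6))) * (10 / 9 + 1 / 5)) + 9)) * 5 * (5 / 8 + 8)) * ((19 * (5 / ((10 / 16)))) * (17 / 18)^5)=15511937725 * sqrt(295) / 11337408 + 15511937725 / 314928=72755.26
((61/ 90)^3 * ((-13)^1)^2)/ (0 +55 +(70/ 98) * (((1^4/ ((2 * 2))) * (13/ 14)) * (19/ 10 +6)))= 3759259322/ 4022895375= 0.93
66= 66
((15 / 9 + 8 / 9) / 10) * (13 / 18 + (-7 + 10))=1541 / 1620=0.95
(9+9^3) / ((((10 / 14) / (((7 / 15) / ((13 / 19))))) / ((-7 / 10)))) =-801591 / 1625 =-493.29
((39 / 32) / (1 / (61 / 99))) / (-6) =-793 / 6336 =-0.13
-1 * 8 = -8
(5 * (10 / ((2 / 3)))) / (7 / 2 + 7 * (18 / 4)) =2.14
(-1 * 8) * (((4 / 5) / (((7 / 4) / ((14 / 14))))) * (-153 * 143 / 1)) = 2800512 / 35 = 80014.63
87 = 87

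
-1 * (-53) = 53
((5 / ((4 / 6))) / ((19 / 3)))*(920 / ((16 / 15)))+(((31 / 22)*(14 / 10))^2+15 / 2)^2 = 3202261270999 / 2781790000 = 1151.15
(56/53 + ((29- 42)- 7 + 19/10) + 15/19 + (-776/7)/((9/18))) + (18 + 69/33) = -217.88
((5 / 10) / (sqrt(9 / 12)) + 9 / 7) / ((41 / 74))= 74 * sqrt(3) / 123 + 666 / 287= 3.36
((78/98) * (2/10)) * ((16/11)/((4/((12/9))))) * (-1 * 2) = -416/2695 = -0.15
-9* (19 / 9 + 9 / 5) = -176 / 5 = -35.20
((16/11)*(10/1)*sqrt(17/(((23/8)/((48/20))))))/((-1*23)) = -128*sqrt(11730)/5819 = -2.38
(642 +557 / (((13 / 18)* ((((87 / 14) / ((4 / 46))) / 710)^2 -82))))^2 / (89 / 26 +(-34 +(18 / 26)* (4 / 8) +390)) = 23670145051767237572666040972 / 21280183595135262248089067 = 1112.31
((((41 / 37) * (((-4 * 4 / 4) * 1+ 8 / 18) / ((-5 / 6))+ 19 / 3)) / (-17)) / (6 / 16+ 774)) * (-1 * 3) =17384 / 6494425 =0.00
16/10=8/5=1.60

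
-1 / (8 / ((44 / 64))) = -11 / 128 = -0.09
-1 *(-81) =81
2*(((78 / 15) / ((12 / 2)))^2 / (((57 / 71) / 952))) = 1781.37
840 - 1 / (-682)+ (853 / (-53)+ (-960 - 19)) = -5605987 / 36146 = -155.09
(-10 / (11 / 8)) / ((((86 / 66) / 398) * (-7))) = 95520 / 301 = 317.34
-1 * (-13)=13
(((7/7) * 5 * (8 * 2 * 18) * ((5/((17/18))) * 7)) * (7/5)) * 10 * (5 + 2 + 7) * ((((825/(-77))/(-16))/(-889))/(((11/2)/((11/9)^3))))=-16940000/6477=-2615.41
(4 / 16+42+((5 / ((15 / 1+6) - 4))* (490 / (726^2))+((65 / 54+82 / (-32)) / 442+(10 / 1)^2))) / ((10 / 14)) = 2783674947739 / 13978055520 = 199.15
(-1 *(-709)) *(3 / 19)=111.95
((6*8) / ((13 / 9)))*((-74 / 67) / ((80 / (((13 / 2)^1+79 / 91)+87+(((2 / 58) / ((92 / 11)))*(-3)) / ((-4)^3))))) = -21863723391 / 504999040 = -43.29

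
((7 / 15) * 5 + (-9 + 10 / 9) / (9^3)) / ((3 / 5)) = 76190 / 19683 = 3.87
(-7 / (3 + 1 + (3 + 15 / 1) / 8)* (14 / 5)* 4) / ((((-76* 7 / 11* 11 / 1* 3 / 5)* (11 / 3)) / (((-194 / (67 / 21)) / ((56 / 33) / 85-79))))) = 0.01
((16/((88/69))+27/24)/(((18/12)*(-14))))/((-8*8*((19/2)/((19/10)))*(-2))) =-401/394240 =-0.00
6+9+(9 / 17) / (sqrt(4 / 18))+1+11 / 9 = 18.35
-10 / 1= -10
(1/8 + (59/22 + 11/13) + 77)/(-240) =-92267/274560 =-0.34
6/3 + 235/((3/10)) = 2356/3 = 785.33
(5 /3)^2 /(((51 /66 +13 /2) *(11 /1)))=5 /144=0.03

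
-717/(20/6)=-2151/10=-215.10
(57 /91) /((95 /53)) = 159 /455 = 0.35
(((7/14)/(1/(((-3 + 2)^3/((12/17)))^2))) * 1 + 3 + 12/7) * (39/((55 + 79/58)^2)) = 126024691/1795308648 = 0.07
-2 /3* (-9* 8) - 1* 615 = -567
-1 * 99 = -99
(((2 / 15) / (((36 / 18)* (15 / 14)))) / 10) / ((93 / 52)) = 364 / 104625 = 0.00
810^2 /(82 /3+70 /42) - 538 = 640498 /29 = 22086.14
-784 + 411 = -373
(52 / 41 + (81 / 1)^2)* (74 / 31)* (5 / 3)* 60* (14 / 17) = 27873890800 / 21607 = 1290039.84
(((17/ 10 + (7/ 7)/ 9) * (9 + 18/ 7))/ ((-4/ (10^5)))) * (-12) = 44010000/ 7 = 6287142.86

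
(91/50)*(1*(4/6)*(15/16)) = 91/80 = 1.14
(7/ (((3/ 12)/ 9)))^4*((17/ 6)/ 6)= 1904357952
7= 7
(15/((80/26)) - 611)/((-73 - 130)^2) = -4849/329672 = -0.01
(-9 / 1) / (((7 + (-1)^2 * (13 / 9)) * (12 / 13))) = -1.15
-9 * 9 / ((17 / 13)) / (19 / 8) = -8424 / 323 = -26.08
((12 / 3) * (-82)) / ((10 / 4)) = -656 / 5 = -131.20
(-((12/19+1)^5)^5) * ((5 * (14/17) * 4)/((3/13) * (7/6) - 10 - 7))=28002945865340057734067129182206019813456/137660137122930756424645613604858021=203420.88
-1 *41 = -41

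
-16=-16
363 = 363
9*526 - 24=4710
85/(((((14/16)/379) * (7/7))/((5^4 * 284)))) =45745300000/7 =6535042857.14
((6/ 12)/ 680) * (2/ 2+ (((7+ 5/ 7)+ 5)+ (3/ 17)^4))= 8018583/ 795119920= 0.01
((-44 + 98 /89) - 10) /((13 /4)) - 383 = -461963 /1157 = -399.28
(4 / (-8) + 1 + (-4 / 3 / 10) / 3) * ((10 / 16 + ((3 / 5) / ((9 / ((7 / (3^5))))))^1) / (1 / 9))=749521 / 291600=2.57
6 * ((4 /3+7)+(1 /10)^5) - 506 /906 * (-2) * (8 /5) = 51.79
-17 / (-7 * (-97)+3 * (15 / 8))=-136 / 5477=-0.02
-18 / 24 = -3 / 4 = -0.75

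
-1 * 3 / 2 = -3 / 2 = -1.50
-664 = -664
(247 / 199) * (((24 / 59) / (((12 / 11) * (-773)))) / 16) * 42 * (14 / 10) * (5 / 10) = -399399 / 363031720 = -0.00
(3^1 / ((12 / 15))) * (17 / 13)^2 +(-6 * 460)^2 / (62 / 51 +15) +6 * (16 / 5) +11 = 1313224230077 / 2795260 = 469803.96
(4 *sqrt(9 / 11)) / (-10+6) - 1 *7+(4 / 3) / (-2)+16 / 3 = -7 / 3 - 3 *sqrt(11) / 11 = -3.24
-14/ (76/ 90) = -315/ 19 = -16.58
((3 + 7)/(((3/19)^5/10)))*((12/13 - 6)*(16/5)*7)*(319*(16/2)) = -311400549053440/1053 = -295727017144.77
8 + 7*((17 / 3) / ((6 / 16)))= 1024 / 9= 113.78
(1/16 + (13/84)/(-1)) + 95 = 31889/336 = 94.91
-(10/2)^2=-25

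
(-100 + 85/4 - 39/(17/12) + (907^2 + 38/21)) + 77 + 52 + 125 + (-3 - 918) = 1173641113/1428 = 821877.53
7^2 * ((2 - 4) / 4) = -49 / 2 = -24.50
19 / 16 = 1.19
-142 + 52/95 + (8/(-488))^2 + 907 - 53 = 251882027/353495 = 712.55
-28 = -28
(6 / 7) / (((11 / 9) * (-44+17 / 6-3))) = -324 / 20405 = -0.02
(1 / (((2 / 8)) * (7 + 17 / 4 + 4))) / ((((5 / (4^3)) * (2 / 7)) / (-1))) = -3584 / 305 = -11.75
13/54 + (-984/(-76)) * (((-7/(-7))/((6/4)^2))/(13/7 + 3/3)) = 11567/5130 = 2.25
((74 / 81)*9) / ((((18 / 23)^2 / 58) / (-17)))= -9649489 / 729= -13236.61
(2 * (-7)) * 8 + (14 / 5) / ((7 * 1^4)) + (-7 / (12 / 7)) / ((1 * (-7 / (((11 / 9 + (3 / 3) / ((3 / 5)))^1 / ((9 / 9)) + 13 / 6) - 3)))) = -119233 / 1080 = -110.40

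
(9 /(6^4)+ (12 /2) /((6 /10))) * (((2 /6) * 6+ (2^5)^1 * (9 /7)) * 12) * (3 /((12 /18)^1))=652773 /28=23313.32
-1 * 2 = -2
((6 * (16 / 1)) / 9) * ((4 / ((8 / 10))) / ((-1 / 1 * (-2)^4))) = -10 / 3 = -3.33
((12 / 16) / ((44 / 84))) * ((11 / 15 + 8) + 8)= 23.96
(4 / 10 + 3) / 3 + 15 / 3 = 92 / 15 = 6.13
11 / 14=0.79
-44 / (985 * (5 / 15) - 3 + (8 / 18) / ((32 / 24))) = -132 / 977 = -0.14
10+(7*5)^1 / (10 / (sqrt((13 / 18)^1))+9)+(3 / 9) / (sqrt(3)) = sqrt(3) / 9+375 / 83+350*sqrt(26) / 249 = 11.88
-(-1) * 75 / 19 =3.95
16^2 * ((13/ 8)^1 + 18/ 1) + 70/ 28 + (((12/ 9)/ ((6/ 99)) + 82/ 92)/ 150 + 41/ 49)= 566598049/ 112700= 5027.49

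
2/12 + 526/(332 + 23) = 3511/2130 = 1.65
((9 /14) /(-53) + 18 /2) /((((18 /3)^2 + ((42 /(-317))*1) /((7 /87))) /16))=939588 /224455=4.19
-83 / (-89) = 83 / 89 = 0.93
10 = 10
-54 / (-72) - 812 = -3245 / 4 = -811.25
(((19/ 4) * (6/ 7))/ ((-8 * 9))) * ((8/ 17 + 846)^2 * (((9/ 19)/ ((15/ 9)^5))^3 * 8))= -14440315363246242/ 891483154296875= -16.20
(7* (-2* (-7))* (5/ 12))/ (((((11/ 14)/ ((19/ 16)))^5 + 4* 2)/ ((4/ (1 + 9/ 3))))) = 10195869993785/ 2029222117872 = 5.02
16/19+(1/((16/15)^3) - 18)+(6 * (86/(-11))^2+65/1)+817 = 11605239061/9416704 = 1232.41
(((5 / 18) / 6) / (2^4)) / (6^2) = 5 / 62208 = 0.00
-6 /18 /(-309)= 0.00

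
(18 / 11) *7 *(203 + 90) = 36918 / 11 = 3356.18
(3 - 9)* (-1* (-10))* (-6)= 360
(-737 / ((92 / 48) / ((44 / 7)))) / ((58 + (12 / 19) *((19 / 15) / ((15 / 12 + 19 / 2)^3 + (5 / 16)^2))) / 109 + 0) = -33726200176680 / 7425029717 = -4542.23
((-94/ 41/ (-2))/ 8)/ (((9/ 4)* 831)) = 47/ 613278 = 0.00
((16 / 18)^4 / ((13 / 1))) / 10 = 2048 / 426465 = 0.00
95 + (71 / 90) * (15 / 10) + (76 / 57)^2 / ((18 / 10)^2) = 1410353 / 14580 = 96.73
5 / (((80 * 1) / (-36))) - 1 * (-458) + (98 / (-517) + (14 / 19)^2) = 456.10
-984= -984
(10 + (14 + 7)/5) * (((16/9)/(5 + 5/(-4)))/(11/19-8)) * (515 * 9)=-8892608/2115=-4204.54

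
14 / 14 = 1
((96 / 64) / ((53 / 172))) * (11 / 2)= 1419 / 53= 26.77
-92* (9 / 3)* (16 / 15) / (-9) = 32.71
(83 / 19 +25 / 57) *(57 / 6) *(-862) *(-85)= 10037990 / 3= 3345996.67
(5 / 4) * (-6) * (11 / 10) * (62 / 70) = -1023 / 140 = -7.31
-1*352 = -352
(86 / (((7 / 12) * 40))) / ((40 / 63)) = 1161 / 200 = 5.80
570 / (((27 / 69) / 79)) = 345230 / 3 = 115076.67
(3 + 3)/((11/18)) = 108/11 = 9.82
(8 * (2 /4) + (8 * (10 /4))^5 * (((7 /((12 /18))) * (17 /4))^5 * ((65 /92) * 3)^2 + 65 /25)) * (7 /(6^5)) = 4823456501961802838119 /2106114048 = 2290216195339.58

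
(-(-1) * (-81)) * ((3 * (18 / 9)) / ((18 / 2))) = -54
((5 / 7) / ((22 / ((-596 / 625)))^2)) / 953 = 88804 / 63061796875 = 0.00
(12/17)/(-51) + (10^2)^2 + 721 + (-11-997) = 2807053/289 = 9712.99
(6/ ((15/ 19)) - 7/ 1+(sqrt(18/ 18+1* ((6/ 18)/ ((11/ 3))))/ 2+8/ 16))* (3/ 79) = 3* sqrt(33)/ 869+33/ 790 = 0.06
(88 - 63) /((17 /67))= 1675 /17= 98.53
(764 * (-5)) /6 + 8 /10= -9538 /15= -635.87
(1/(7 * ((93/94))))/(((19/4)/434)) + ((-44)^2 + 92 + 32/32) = 116405/57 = 2042.19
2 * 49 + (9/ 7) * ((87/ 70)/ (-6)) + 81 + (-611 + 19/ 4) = -209483/ 490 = -427.52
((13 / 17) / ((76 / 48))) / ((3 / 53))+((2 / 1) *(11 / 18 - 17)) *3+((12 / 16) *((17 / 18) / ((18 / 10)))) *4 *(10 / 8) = -6127949 / 69768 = -87.83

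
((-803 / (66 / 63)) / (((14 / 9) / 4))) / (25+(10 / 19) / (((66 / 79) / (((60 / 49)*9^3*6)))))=-0.58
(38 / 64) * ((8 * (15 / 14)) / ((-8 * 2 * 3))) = -95 / 896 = -0.11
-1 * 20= -20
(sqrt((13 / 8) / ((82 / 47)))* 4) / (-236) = -sqrt(25051) / 9676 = -0.02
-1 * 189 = -189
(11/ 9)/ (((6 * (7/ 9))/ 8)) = 44/ 21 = 2.10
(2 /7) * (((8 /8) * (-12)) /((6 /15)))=-60 /7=-8.57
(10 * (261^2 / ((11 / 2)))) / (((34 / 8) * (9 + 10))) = 5449680 / 3553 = 1533.82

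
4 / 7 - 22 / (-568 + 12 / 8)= 440 / 721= 0.61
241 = 241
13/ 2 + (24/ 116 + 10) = 16.71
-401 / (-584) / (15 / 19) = 7619 / 8760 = 0.87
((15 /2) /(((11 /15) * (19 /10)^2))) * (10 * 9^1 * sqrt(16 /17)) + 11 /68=11 /68 + 4050000 * sqrt(17) /67507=247.52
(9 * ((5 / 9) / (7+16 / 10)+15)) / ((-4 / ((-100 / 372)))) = 72875 / 7998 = 9.11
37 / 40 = 0.92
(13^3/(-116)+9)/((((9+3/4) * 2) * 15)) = -1153/33930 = -0.03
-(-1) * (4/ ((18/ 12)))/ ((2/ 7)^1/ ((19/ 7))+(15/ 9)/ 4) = 608/ 119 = 5.11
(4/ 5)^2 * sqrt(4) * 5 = 32/ 5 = 6.40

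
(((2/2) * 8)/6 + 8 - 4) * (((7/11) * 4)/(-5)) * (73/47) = -4.22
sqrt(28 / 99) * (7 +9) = 32 * sqrt(77) / 33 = 8.51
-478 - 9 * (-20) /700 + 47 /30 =-99997 /210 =-476.18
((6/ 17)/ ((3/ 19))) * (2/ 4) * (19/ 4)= 361/ 68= 5.31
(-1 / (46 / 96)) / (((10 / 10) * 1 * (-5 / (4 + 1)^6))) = 6521.74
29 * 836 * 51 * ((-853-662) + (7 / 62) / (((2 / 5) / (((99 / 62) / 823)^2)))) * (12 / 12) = -1873212658.69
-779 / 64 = -12.17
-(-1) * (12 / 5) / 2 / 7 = 6 / 35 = 0.17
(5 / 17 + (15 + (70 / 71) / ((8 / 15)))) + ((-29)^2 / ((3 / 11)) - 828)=32919371 / 14484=2272.81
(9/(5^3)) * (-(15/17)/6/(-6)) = 0.00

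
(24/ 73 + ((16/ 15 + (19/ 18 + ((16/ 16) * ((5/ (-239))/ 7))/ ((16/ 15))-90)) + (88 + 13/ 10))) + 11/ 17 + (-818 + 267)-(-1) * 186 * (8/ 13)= -8436777377579/ 19433166480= -434.14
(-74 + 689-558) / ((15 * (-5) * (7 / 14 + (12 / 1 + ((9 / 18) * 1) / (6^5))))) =-295488 / 4860025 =-0.06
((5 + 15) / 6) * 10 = 100 / 3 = 33.33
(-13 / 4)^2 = 169 / 16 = 10.56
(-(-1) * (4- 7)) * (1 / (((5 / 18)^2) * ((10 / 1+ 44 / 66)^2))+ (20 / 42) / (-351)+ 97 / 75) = -66321683 / 15724800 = -4.22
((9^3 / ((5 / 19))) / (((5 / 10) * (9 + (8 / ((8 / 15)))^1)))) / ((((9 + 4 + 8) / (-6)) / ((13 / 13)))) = -4617 / 70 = -65.96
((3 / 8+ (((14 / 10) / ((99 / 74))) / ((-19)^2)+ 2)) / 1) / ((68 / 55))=3399349 / 1767456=1.92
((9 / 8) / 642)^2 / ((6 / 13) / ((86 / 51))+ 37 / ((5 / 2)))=25155 / 123483601664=0.00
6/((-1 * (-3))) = 2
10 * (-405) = -4050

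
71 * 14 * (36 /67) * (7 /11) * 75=18786600 /737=25490.64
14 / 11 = 1.27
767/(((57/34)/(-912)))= -417248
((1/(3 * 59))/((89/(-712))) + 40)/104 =68/177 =0.38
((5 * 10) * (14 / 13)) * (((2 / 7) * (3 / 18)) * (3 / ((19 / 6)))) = 600 / 247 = 2.43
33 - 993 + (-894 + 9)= -1845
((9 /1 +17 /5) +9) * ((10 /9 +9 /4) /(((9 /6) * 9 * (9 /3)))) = 12947 /7290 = 1.78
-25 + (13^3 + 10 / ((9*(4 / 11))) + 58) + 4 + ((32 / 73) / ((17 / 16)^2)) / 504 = 1982197447 / 886074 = 2237.06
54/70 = 27/35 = 0.77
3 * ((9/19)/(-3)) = -9/19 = -0.47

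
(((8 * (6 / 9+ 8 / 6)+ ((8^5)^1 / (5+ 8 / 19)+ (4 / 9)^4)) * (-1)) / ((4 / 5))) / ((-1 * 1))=7575.78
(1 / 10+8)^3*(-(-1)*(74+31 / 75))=988657407 / 25000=39546.30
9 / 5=1.80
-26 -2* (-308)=590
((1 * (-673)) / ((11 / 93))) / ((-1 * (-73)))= -62589 / 803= -77.94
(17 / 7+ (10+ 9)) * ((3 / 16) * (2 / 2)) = 225 / 56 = 4.02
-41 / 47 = -0.87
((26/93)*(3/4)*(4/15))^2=676/216225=0.00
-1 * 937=-937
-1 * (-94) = 94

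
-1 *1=-1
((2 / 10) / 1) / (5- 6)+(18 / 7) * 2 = 173 / 35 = 4.94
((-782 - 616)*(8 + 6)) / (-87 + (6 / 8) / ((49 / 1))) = 1278704 / 5683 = 225.01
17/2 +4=25/2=12.50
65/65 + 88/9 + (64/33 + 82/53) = 74845/5247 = 14.26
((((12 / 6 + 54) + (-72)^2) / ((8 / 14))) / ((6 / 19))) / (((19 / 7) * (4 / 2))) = 32095 / 6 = 5349.17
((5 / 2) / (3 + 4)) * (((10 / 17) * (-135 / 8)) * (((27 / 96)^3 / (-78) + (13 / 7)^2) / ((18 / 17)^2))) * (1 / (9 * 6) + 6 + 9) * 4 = -248115479261875 / 378723631104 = -655.14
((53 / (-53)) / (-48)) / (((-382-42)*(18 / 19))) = -19 / 366336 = -0.00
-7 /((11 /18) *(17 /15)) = -1890 /187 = -10.11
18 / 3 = 6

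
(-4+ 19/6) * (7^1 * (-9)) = 105/2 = 52.50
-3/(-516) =1/172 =0.01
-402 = -402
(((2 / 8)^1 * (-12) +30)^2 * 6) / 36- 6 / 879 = 71195 / 586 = 121.49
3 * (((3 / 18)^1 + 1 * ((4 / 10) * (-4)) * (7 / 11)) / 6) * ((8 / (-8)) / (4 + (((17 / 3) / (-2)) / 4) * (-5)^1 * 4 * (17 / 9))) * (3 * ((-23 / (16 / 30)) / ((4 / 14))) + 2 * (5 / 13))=-47557845 / 7600736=-6.26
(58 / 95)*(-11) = -638 / 95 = -6.72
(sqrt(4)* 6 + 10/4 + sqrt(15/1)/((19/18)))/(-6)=-29/12 - 3* sqrt(15)/19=-3.03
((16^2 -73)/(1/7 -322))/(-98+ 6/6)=427/72847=0.01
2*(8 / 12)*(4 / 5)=1.07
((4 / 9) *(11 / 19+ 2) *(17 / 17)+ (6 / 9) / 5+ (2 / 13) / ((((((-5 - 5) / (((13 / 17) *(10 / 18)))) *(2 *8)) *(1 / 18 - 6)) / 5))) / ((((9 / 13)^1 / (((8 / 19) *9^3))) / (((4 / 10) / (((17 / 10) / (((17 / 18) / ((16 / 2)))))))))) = 207014119 / 13133180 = 15.76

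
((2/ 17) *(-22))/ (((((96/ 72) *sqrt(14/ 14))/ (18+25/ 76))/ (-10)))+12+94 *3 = 649.80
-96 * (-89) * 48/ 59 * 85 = 34859520/ 59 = 590839.32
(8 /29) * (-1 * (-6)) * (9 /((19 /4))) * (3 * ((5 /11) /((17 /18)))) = 466560 /103037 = 4.53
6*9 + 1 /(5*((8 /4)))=541 /10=54.10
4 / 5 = 0.80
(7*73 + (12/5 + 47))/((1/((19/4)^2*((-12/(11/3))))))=-4551849/110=-41380.45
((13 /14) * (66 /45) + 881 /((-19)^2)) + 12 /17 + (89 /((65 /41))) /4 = 18.54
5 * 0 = 0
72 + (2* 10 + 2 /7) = 646 /7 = 92.29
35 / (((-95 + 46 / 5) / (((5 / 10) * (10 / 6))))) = -875 / 2574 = -0.34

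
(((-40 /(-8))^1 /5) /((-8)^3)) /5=-1 /2560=-0.00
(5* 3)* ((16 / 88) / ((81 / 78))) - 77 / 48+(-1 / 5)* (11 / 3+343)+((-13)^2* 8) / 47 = -2944067 / 74448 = -39.55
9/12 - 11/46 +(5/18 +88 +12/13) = 965657/10764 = 89.71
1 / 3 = 0.33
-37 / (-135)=37 / 135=0.27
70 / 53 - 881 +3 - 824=-90136 / 53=-1700.68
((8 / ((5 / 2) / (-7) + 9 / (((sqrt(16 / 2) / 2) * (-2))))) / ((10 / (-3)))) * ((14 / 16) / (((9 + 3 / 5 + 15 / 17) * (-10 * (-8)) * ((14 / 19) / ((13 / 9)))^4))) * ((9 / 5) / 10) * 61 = -3859815709997 / 266094130579200 + 3859815709997 * sqrt(2) / 42237163584000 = 0.11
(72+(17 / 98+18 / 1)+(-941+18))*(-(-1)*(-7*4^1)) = 163234 / 7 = 23319.14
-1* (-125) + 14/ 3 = 389/ 3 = 129.67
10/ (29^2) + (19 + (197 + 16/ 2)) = 188394/ 841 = 224.01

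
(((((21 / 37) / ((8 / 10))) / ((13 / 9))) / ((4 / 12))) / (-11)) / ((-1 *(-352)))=-2835 / 7449728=-0.00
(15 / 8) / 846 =5 / 2256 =0.00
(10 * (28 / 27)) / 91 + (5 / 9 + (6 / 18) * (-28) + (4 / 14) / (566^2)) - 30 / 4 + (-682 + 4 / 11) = -1510434128719 / 2164565403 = -697.80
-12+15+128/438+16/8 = 1159/219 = 5.29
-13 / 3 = -4.33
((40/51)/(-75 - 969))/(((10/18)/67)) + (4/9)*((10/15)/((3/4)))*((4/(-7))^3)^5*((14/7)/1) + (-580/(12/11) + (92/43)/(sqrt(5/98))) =-100812902614112785057/189584373776553819 + 644*sqrt(10)/215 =-522.29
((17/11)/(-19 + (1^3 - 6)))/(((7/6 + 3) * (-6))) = 0.00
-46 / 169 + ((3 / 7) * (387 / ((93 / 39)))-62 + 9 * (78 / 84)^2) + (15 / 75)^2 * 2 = 388172963 / 25671100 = 15.12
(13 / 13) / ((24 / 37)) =37 / 24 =1.54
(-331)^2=109561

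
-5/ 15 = -1/ 3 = -0.33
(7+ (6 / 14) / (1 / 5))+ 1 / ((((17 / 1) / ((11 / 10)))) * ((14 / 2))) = 10891 / 1190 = 9.15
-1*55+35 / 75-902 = -14348 / 15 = -956.53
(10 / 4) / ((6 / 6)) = 5 / 2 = 2.50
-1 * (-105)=105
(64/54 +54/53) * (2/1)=6308/1431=4.41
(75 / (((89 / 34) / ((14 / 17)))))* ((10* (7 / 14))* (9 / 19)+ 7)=4200 / 19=221.05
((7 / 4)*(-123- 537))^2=1334025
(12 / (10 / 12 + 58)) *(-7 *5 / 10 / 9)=-28 / 353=-0.08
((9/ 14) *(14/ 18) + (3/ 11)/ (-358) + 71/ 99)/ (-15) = -21556/ 265815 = -0.08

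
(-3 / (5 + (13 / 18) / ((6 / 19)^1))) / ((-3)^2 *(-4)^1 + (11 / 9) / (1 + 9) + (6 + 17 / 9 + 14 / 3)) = 29160 / 1651913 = 0.02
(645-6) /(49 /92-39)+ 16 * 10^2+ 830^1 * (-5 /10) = 4134927 /3539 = 1168.39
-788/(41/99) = -78012/41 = -1902.73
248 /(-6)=-124 /3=-41.33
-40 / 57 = -0.70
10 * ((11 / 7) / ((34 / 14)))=110 / 17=6.47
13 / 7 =1.86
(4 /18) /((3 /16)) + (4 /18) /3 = 34 /27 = 1.26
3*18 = 54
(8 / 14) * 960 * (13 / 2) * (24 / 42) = 99840 / 49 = 2037.55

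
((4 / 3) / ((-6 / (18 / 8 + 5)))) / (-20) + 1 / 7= 563 / 2520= 0.22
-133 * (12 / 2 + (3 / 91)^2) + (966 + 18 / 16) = 1599231 / 9464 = 168.98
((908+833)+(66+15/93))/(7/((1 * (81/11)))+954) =4537782/2397881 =1.89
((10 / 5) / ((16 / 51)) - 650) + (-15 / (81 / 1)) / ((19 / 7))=-2641717 / 4104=-643.69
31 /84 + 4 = 4.37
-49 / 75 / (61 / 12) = -196 / 1525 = -0.13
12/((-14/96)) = -576/7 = -82.29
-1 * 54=-54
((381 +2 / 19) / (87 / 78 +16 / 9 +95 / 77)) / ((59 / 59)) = 130468338 / 1412821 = 92.35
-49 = -49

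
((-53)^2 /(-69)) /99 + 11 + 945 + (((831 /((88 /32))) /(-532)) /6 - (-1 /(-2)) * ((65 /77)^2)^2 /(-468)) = 3170489748389855 /3318165846072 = 955.49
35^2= 1225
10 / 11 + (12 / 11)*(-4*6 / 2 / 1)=-12.18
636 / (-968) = -159 / 242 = -0.66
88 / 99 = 8 / 9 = 0.89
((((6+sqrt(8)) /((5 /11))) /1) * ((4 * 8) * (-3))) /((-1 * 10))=1056 * sqrt(2) /25+3168 /25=186.46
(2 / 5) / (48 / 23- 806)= -23 / 46225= -0.00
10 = 10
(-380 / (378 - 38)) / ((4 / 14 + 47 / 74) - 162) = 9842 / 1418463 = 0.01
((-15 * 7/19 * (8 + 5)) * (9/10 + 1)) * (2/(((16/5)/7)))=-9555/16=-597.19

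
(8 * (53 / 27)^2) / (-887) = -22472 / 646623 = -0.03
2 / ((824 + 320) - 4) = 0.00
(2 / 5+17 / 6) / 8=97 / 240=0.40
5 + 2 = 7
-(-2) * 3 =6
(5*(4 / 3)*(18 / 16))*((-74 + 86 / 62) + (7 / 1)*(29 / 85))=-277563 / 527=-526.69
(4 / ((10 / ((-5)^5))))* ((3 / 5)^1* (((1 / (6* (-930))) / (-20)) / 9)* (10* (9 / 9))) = -25 / 3348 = -0.01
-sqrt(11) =-3.32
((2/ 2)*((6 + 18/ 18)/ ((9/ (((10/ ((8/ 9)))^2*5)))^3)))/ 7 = 1423828125/ 4096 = 347614.29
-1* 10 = -10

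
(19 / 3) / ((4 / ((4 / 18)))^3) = 19 / 17496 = 0.00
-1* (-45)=45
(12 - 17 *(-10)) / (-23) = -182 / 23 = -7.91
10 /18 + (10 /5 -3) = -4 /9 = -0.44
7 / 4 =1.75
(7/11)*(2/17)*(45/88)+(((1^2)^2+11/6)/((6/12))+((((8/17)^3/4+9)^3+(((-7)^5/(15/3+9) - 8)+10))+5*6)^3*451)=-177505201077318524779336432138507657779898004149/4843033679577870786939307752414533592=-36651655309.73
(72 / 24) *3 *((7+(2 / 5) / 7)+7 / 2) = 6651 / 70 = 95.01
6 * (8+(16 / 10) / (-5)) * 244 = 281088 / 25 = 11243.52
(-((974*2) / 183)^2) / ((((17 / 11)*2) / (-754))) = 15736637488 / 569313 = 27641.45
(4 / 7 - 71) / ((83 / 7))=-493 / 83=-5.94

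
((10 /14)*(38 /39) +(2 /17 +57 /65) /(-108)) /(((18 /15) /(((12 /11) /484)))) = 573707 /444756312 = 0.00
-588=-588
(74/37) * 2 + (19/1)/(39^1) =175/39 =4.49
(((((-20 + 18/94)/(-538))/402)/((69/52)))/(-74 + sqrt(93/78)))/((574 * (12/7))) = -118807/125307345471210 - 247 * sqrt(806)/501229381884840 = -0.00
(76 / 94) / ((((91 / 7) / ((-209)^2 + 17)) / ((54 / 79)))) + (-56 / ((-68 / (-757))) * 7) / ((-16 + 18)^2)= 1258280047 / 1641146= 766.71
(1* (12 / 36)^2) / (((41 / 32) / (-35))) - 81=-31009 / 369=-84.04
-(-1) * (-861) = -861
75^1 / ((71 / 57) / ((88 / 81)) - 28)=-2.79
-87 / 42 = -29 / 14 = -2.07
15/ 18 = 0.83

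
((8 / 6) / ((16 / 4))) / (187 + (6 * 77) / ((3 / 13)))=0.00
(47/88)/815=47/71720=0.00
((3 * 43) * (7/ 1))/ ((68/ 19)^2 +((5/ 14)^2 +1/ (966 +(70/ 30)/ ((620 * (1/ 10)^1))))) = 69.80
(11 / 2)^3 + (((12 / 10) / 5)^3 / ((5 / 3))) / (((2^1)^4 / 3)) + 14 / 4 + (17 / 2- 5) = 108360347 / 625000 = 173.38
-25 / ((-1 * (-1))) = -25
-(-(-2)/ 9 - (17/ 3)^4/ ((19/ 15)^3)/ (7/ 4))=125185474/ 432117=289.70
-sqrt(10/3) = -sqrt(30)/3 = -1.83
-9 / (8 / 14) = -63 / 4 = -15.75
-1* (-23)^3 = 12167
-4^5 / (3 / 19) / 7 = -19456 / 21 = -926.48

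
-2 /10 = -1 /5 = -0.20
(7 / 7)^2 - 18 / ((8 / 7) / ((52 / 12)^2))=-1179 / 4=-294.75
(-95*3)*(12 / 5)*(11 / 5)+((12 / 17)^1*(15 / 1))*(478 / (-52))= -1770354 / 1105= -1602.13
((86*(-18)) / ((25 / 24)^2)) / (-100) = 222912 / 15625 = 14.27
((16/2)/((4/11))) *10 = 220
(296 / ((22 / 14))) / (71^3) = 2072 / 3937021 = 0.00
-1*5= -5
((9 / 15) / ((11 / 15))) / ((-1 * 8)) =-9 / 88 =-0.10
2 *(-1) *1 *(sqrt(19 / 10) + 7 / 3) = -7.42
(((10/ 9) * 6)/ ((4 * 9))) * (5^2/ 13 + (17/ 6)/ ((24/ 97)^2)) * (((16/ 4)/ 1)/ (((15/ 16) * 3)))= 2165789/ 170586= 12.70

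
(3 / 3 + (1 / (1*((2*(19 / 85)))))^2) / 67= 8669 / 96748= 0.09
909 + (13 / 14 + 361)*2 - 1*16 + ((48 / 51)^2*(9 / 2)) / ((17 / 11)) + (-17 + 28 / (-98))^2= 461789499 / 240737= 1918.23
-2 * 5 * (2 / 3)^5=-320 / 243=-1.32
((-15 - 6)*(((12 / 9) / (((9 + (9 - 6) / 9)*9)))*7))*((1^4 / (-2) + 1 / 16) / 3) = 49 / 144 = 0.34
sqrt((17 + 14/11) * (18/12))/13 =3 * sqrt(1474)/286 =0.40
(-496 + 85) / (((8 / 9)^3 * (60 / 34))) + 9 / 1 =-1651761 / 5120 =-322.61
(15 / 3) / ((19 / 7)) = 35 / 19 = 1.84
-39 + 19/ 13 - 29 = -865/ 13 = -66.54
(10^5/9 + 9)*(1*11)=1100891/9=122321.22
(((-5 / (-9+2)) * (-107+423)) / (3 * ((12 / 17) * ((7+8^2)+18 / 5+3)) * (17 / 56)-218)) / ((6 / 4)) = -3950 / 4413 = -0.90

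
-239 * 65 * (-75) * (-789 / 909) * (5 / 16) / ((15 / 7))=-714998375 / 4848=-147483.16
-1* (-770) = 770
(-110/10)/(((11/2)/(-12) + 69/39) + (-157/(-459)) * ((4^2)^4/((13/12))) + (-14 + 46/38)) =-302328/568394011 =-0.00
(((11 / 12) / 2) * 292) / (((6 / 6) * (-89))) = -803 / 534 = -1.50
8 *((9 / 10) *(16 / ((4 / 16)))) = 2304 / 5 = 460.80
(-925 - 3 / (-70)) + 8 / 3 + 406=-108421 / 210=-516.29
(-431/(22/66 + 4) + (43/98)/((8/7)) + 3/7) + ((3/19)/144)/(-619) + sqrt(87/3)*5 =-361985945/3669432 + 5*sqrt(29) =-71.72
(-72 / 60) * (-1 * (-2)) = -12 / 5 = -2.40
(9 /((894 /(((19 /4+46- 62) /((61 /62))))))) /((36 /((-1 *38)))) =8835 /72712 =0.12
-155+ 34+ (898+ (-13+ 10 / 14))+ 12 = 5437 / 7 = 776.71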